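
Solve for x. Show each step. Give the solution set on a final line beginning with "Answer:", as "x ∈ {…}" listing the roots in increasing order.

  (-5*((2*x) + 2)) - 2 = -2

Step 1. [(-5*((2*x) + 2)) - 2 = -2] the outer -2 inverts by adding 2, so sub: -5*((2*x) + 2) = 0.
Step 2. [-5*((2*x) + 2) = 0] divide by the outer -5, so div: (2*x) + 2 = 0.
Step 3. [(2*x) + 2 = 0] 2 comes off first (subtract 2). So sub: 2*x = -2.
Step 4. [2*x = -2] LHS = 2·(…); ÷2 both sides ⇒ div: x = -1.

Answer: x ∈ {-1}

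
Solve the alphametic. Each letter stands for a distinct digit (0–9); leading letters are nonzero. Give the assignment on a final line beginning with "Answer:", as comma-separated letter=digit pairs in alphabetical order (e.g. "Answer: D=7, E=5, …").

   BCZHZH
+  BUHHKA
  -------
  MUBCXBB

Step 1. [col 1: H + A ≡ B (mod 10)] several values work for A in column 1 (H + A ≡ B (mod 10), carry-in 0); try A=9, so A=9.
Step 2. [M] the sum has 7 digits but both addends have 6; that extra leading digit M is the final carry, namely 1 ⇒ M=1.
Step 3. [col 1: H + A ≡ B (mod 10)] several values work for H in column 1 (H + A ≡ B (mod 10), carry-in 0); try H=7, so H=7.
Step 4. [col 1: H + A ≡ B (mod 10)] column 1: given H=7, A=9, carry-in 0, and digits 1,7,9 already taken and all letters distinct, H+A≡B (mod 10) forces B=6. So B=6.
Step 5. [col 2: Z + K ≡ B (mod 10)] K=0 is one option consistent with column 2 (Z + K ≡ B (mod 10), carry-in 1) — take it, so K=0.
Step 6. [col 2: Z + K ≡ B (mod 10)] from column 2 (K=0, B=6, carry-in 1, digits 0,1,6,7,9 already taken and all letters distinct): Z must equal 5. So Z=5.
Step 7. [col 3: H + H ≡ X (mod 10)] column 3 reads H+H+carry(0)=X with H=7; with digits 0,1,5,6,7,9 already taken and all letters distinct, the only value for X is 4, so X=4.
Step 8. [col 4: Z + H ≡ C (mod 10)] in column 4 we have Z+H≡C with carry-in 1; given Z=5, H=7 and digits 0,1,4,5,6,7,9 already taken and all letters distinct, that pins C to 3, so C=3.
Step 9. [col 5: C + U ≡ B (mod 10)] column 5: given C=3, B=6, carry-in 1, and digits 0,1,3,4,5,6,7,9 already taken and all letters distinct, C+U≡B (mod 10) forces U=2. So U=2.

Answer: A=9, B=6, C=3, H=7, K=0, M=1, U=2, X=4, Z=5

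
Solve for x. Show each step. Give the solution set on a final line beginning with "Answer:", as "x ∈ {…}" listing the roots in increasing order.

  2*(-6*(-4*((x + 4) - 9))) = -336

Step 1. [2*(-6*(-4*((x + 4) - 9))) = -336] LHS = 2·(…); ÷2 both sides. So div: -6*(-4*((x + 4) - 9)) = -168.
Step 2. [-6*(-4*((x + 4) - 9)) = -168] -6 out front; divide by -6 ⇒ div: -4*((x + 4) - 9) = 28.
Step 3. [-4*((x + 4) - 9) = 28] divide by the outer -4. So div: (x + 4) - 9 = -7.
Step 4. [(x + 4) - 9 = -7] 9 comes off first (add 9) ⇒ sub: x + 4 = 2.
Step 5. [x + 4 = 2] 4 comes off first (subtract 4), so sub: x = -2.

Answer: x ∈ {-2}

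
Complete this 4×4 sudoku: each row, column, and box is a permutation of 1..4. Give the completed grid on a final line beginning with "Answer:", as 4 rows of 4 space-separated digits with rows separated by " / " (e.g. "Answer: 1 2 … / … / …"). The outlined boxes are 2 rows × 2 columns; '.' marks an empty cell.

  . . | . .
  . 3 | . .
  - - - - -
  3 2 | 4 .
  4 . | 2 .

Step 1. [r2c3∈{1}] only 1 remains possible at r2c3, so r2c3=1.
Step 2. [r4c4∈{1,3}] across row 4, 3 lands solely at r4c4, so r4c4=3.
Step 3. [r1c1∈{1,2}] in col 1, 1 fits only at r1c1 ⇒ r1c1=1.
Step 4. [r2c4∈{2,4}] row 2 places 4 nowhere but r2c4 ⇒ r2c4=4.
Step 5. [r4c2∈{1}] r4c2 is down to just 1 ⇒ r4c2=1.
Step 6. [r2c1∈{2}] only 2 remains possible at r2c1 ⇒ r2c1=2.
Step 7. [r1c4∈{2}] nothing but 2 survives at r1c4, so r1c4=2.
Step 8. [r1c3∈{3}] r1c3's peers cover all but 3 ⇒ r1c3=3.
Step 9. [r3c4∈{1}] only 1 remains possible at r3c4 ⇒ r3c4=1.
Step 10. [r1c2∈{4}] r1c2 has the single candidate 4 ⇒ r1c2=4.

Answer: 1 4 3 2 / 2 3 1 4 / 3 2 4 1 / 4 1 2 3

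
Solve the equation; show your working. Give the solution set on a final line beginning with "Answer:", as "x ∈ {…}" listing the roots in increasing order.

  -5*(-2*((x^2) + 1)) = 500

Step 1. [-5*(-2*((x^2) + 1)) = 500] -5·(inner) — divide through by -5 ⇒ div: -2*((x^2) + 1) = -100.
Step 2. [-2*((x^2) + 1) = -100] -2·(inner) — divide through by -2, so div: (x^2) + 1 = 50.
Step 3. [(x^2) + 1 = 50] peel the +1: subtract 1 from each side, so sub: x^2 = 49.
Step 4. [x^2 = 49] LHS squared, RHS 49 ≥ 0: apply √ (±) ⇒ sqrt: x = 7 or -7.

Answer: x ∈ {-7, 7}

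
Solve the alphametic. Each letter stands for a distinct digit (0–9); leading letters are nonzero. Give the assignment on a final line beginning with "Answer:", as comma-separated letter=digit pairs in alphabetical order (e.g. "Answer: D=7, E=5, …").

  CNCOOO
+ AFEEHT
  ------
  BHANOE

Step 1. [col 1: O + T ≡ E (mod 10)] T=1 is one option consistent with column 1 (O + T ≡ E (mod 10), carry-in 0) — take it ⇒ T=1.
Step 2. [col 1: O + T ≡ E (mod 10)] several values work for O in column 1 (O + T ≡ E (mod 10), carry-in 0); try O=7, so O=7.
Step 3. [col 1: O + T ≡ E (mod 10)] column 1 reads O+T+carry(0)=E with O=7, T=1; with digits 1,7 already taken and all letters distinct, the only value for E is 8. So E=8.
Step 4. [col 2: O + H ≡ O (mod 10)] in column 2 we have O+H≡O with carry-in 0; given O=7 and digits 1,7,8 already taken and all letters distinct, that pins H to 0. So H=0.
Step 5. [col 3: O + E ≡ N (mod 10)] column 3: given O=7, E=8, carry-in 0, and digits 0,1,7,8 already taken and all letters distinct, O+E≡N (mod 10) forces N=5. So N=5.
Step 6. [col 4: C + E ≡ A (mod 10)] several values work for A in column 4 (C + E ≡ A (mod 10), carry-in 1); try A=2 ⇒ A=2.
Step 7. [col 4: C + E ≡ A (mod 10)] column 4 reads C+E+carry(1)=A with E=8, A=2; with digits 0,1,2,5,7,8 already taken and all letters distinct, the only value for C is 3, so C=3.
Step 8. [col 5: N + F ≡ H (mod 10)] column 5: given N=5, H=0, carry-in 1, and digits 0,1,2,3,5,7,8 already taken and all letters distinct, N+F≡H (mod 10) forces F=4, so F=4.
Step 9. [col 6: C + A ≡ B (mod 10)] in column 6 we have C+A≡B with carry-in 1; given C=3, A=2 and digits 0,1,2,3,4,5,7,8 already taken and all letters distinct, that pins B to 6 ⇒ B=6.

Answer: A=2, B=6, C=3, E=8, F=4, H=0, N=5, O=7, T=1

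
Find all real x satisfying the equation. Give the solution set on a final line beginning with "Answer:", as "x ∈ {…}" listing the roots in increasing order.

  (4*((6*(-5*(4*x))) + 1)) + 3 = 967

Step 1. [(4*((6*(-5*(4*x))) + 1)) + 3 = 967] 3 comes off first (subtract 3) ⇒ sub: 4*((6*(-5*(4*x))) + 1) = 964.
Step 2. [4*((6*(-5*(4*x))) + 1) = 964] leading coefficient 4: divide by 4, so div: (6*(-5*(4*x))) + 1 = 241.
Step 3. [(6*(-5*(4*x))) + 1 = 241] the outer +1 inverts by subtracting 1 ⇒ sub: 6*(-5*(4*x)) = 240.
Step 4. [6*(-5*(4*x)) = 240] leading coefficient 6: divide by 6, so div: -5*(4*x) = 40.
Step 5. [-5*(4*x) = 40] LHS = -5·(…); ÷-5 both sides, so div: 4*x = -8.
Step 6. [4*x = -8] 4 out front; divide by 4, so div: x = -2.

Answer: x ∈ {-2}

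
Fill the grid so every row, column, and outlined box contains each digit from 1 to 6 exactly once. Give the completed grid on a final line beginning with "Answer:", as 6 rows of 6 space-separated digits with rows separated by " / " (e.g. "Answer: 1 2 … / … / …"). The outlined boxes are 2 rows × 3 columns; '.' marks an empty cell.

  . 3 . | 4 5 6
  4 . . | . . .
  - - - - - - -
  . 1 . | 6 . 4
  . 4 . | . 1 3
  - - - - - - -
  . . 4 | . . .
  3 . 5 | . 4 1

Step 1. [r6c4∈{2}] nothing but 2 survives at r6c4, so r6c4=2.
Step 2. [r5c5∈{3,6}] 6 has one home in col 5: r5c5. So r5c5=6.
Step 3. [r4c1∈{2,5,6}] 6 has one home in col 1: r4c1 ⇒ r4c1=6.
Step 4. [r4c3∈{2}] r4c3 has the single candidate 2 ⇒ r4c3=2.
Step 5. [r1c1∈{1,2}] row 1 places 2 nowhere but r1c1. So r1c1=2.
Step 6. [r2c5∈{2,3}] col 5 places 3 nowhere but r2c5. So r2c5=3.
Step 7. [r2c3∈{1,6}] col 3 places 6 nowhere but r2c3, so r2c3=6.
Step 8. [r5c4∈{3,5}] in row 5, 3 fits only at r5c4 ⇒ r5c4=3.
Step 9. [r6c2∈{6}] only 6 remains possible at r6c2 ⇒ r6c2=6.
Step 10. [r5c6∈{5}] nothing but 5 survives at r5c6. So r5c6=5.
Step 11. [r3c5∈{2}] only 2 remains possible at r3c5. So r3c5=2.
Step 12. [r2c6∈{2}] r2c6 is down to just 2, so r2c6=2.
Step 13. [r5c2∈{2}] r5c2 is down to just 2 ⇒ r5c2=2.
Step 14. [r4c4∈{5}] only 5 remains possible at r4c4. So r4c4=5.
Step 15. [r3c1∈{5}] r3c1's peers cover all but 5 ⇒ r3c1=5.
Step 16. [r3c3∈{3}] nothing but 3 survives at r3c3, so r3c3=3.
Step 17. [r1c3∈{1}] only 1 remains possible at r1c3. So r1c3=1.
Step 18. [r2c2∈{5}] nothing but 5 survives at r2c2 ⇒ r2c2=5.
Step 19. [r2c4∈{1}] nothing but 1 survives at r2c4, so r2c4=1.
Step 20. [r5c1∈{1}] only 1 remains possible at r5c1 ⇒ r5c1=1.

Answer: 2 3 1 4 5 6 / 4 5 6 1 3 2 / 5 1 3 6 2 4 / 6 4 2 5 1 3 / 1 2 4 3 6 5 / 3 6 5 2 4 1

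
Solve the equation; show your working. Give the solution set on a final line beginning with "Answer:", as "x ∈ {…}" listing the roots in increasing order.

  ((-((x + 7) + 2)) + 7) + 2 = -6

Step 1. [((-((x + 7) + 2)) + 7) + 2 = -6] the outer +2 inverts by subtracting 2, so sub: (-((x + 7) + 2)) + 7 = -8.
Step 2. [(-((x + 7) + 2)) + 7 = -8] subtract 7: x sits inside (… + 7). So sub: -((x + 7) + 2) = -15.
Step 3. [-((x + 7) + 2) = -15] LHS negated; negate both sides ⇒ neg: (x + 7) + 2 = 15.
Step 4. [(x + 7) + 2 = 15] peel the +2: subtract 2 from each side. So sub: x + 7 = 13.
Step 5. [x + 7 = 13] 7 comes off first (subtract 7). So sub: x = 6.

Answer: x ∈ {6}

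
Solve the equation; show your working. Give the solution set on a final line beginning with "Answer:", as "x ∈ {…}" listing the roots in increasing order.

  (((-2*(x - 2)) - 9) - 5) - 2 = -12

Step 1. [(((-2*(x - 2)) - 9) - 5) - 2 = -12] peel the -2: add 2 from each side. So sub: ((-2*(x - 2)) - 9) - 5 = -10.
Step 2. [((-2*(x - 2)) - 9) - 5 = -10] -5 is outermost — add 5 both sides ⇒ sub: (-2*(x - 2)) - 9 = -5.
Step 3. [(-2*(x - 2)) - 9 = -5] -9 is outermost — add 9 both sides, so sub: -2*(x - 2) = 4.
Step 4. [-2*(x - 2) = 4] divide by the outer -2 ⇒ div: x - 2 = -2.
Step 5. [x - 2 = -2] peel the -2: add 2 from each side, so sub: x = 0.

Answer: x ∈ {0}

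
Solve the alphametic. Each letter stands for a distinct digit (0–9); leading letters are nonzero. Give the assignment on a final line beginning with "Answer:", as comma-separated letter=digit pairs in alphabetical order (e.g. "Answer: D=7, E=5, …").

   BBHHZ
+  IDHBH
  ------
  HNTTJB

Step 1. [col 1: Z + H ≡ B (mod 10)] column 1 (Z + H ≡ B (mod 10), carry-in 0) doesn't pin Z yet; pick Z=7 and continue, so Z=7.
Step 2. [col 1: Z + H ≡ B (mod 10)] several values work for H in column 1 (Z + H ≡ B (mod 10), carry-in 0); try H=1 ⇒ H=1.
Step 3. [col 1: Z + H ≡ B (mod 10)] column 1: given Z=7, H=1, carry-in 0, and digits 1,7 already taken and all letters distinct, Z+H≡B (mod 10) forces B=8. So B=8.
Step 4. [col 2: H + B ≡ J (mod 10)] from column 2 (H=1, B=8, carry-in 0, digits 1,7,8 already taken and all letters distinct): J must equal 9, so J=9.
Step 5. [col 3: H + H ≡ T (mod 10)] in column 3 we have H+H≡T with carry-in 0; given H=1 and digits 1,7,8,9 already taken and all letters distinct, that pins T to 2, so T=2.
Step 6. [col 4: B + D ≡ T (mod 10)] in column 4 we have B+D≡T with carry-in 0; given B=8, T=2 and digits 1,2,7,8,9 already taken and all letters distinct, that pins D to 4 ⇒ D=4.
Step 7. [col 5: B + I ≡ N (mod 10)] column 5: given B=8, carry-in 1, and digits 1,2,4,7,8,9 already taken and all letters distinct, B+I≡N (mod 10) forces N=5, so N=5.
Step 8. [col 5: B + I ≡ N (mod 10)] column 5: given B=8, N=5, carry-in 1, and digits 1,2,4,5,7,8,9 already taken and all letters distinct, B+I≡N (mod 10) forces I=6, so I=6.

Answer: B=8, D=4, H=1, I=6, J=9, N=5, T=2, Z=7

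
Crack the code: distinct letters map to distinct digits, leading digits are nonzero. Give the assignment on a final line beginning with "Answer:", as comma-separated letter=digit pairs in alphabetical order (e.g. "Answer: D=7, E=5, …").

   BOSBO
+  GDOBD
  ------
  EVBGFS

Step 1. [col 1: O + D ≡ S (mod 10)] column 1 (O + D ≡ S (mod 10), carry-in 0) doesn't pin O yet; pick O=4 and continue. So O=4.
Step 2. [col 1: O + D ≡ S (mod 10)] no forcing yet in column 1 (carry-in 0); S=7 is free and consistent — try it ⇒ S=7.
Step 3. [col 1: O + D ≡ S (mod 10)] from column 1 (O=4, S=7, carry-in 0, digits 4,7 already taken and all letters distinct): D must equal 3, so D=3.
Step 4. [E] E is the leading digit of a 6-digit sum of two 5-digit numbers; the final carry is exactly 1, so E=1.
Step 5. [col 2: B + B ≡ F (mod 10)] several values work for F in column 2 (B + B ≡ F (mod 10), carry-in 0); try F=6 ⇒ F=6.
Step 6. [col 2: B + B ≡ F (mod 10)] from column 2 (F=6, carry-in 0, digits 1,3,4,6,7 already taken and all letters distinct): B must equal 8, so B=8.
Step 7. [col 3: S + O ≡ G (mod 10)] from column 3 (S=7, O=4, carry-in 1, digits 1,3,4,6,7,8 already taken and all letters distinct): G must equal 2. So G=2.
Step 8. [col 5: B + G ≡ V (mod 10)] in column 5 we have B+G≡V with carry-in 0; given B=8, G=2 and digits 1,2,3,4,6,7,8 already taken and all letters distinct, that pins V to 0, so V=0.

Answer: B=8, D=3, E=1, F=6, G=2, O=4, S=7, V=0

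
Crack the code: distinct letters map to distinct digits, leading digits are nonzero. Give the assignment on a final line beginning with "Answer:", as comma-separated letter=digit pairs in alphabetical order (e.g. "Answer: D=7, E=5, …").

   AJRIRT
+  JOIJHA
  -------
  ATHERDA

Step 1. [col 1: T + A ≡ A (mod 10)] column 1: given nothing yet, carry-in 0, and all letters distinct, none taken yet, T+A≡A (mod 10) forces T=0. So T=0.
Step 2. [col 1: T + A ≡ A (mod 10)] no forcing yet in column 1 (carry-in 0); A=1 is free and consistent — try it ⇒ A=1.
Step 3. [col 2: R + H ≡ D (mod 10)] R=3 is one option consistent with column 2 (R + H ≡ D (mod 10), carry-in 0) — take it. So R=3.
Step 4. [col 2: R + H ≡ D (mod 10)] H=4 is one option consistent with column 2 (R + H ≡ D (mod 10), carry-in 0) — take it. So H=4.
Step 5. [col 2: R + H ≡ D (mod 10)] in column 2 we have R+H≡D with carry-in 0; given R=3, H=4 and digits 0,1,3,4 already taken and all letters distinct, that pins D to 7 ⇒ D=7.
Step 6. [col 3: I + J ≡ R (mod 10)] column 3 (I + J ≡ R (mod 10), carry-in 0) doesn't pin I yet; pick I=5 and continue, so I=5.
Step 7. [col 3: I + J ≡ R (mod 10)] in column 3 we have I+J≡R with carry-in 0; given I=5, R=3 and digits 0,1,3,4,5,7 already taken and all letters distinct, that pins J to 8. So J=8.
Step 8. [col 4: R + I ≡ E (mod 10)] from column 4 (R=3, I=5, carry-in 1, digits 0,1,3,4,5,7,8 already taken and all letters distinct): E must equal 9. So E=9.
Step 9. [col 5: J + O ≡ H (mod 10)] in column 5 we have J+O≡H with carry-in 0; given J=8, H=4 and digits 0,1,3,4,5,7,8,9 already taken and all letters distinct, that pins O to 6. So O=6.

Answer: A=1, D=7, E=9, H=4, I=5, J=8, O=6, R=3, T=0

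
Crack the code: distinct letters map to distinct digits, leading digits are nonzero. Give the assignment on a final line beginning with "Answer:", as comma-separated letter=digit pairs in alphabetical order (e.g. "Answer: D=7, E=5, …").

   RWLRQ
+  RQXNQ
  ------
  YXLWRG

Step 1. [Y] Y is the leading digit of a 6-digit sum of two 5-digit numbers; the final carry is exactly 1. So Y=1.
Step 2. [col 1: Q + Q ≡ G (mod 10)] no forcing yet in column 1 (carry-in 0); G=6 is free and consistent — try it. So G=6.
Step 3. [col 1: Q + Q ≡ G (mod 10)] several values work for Q in column 1 (Q + Q ≡ G (mod 10), carry-in 0); try Q=3, so Q=3.
Step 4. [col 2: R + N ≡ R (mod 10)] in column 2 we have R+N≡R with carry-in 0; given nothing yet and digits 1,3,6 already taken and all letters distinct, that pins N to 0. So N=0.
Step 5. [col 2: R + N ≡ R (mod 10)] column 2 (R + N ≡ R (mod 10), carry-in 0) doesn't pin R yet; pick R=8 and continue, so R=8.
Step 6. [col 3: L + X ≡ W (mod 10)] several values work for X in column 3 (L + X ≡ W (mod 10), carry-in 0); try X=7. So X=7.
Step 7. [col 3: L + X ≡ W (mod 10)] W=9 is one option consistent with column 3 (L + X ≡ W (mod 10), carry-in 0) — take it. So W=9.
Step 8. [col 3: L + X ≡ W (mod 10)] in column 3 we have L+X≡W with carry-in 0; given X=7, W=9 and digits 0,1,3,6,7,8,9 already taken and all letters distinct, that pins L to 2. So L=2.

Answer: G=6, L=2, N=0, Q=3, R=8, W=9, X=7, Y=1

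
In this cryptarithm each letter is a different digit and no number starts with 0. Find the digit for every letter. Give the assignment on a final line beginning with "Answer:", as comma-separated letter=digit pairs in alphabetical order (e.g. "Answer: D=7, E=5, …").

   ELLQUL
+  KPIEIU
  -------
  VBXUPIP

Step 1. [col 1: L + U ≡ P (mod 10)] column 1 (L + U ≡ P (mod 10), carry-in 0) doesn't pin L yet; pick L=7 and continue ⇒ L=7.
Step 2. [col 1: L + U ≡ P (mod 10)] P=6 is one option consistent with column 1 (L + U ≡ P (mod 10), carry-in 0) — take it. So P=6.
Step 3. [V] adding two 6-digit numbers gives at most 6+1 digits, and here it does — V is that final carry and must be 1 ⇒ V=1.
Step 4. [col 1: L + U ≡ P (mod 10)] column 1 reads L+U+carry(0)=P with L=7, P=6; with digits 1,6,7 already taken and all letters distinct, the only value for U is 9 ⇒ U=9.
Step 5. [col 2: U + I ≡ I (mod 10)] no forcing yet in column 2 (carry-in 1); I=2 is free and consistent — try it, so I=2.
Step 6. [col 3: Q + E ≡ P (mod 10)] several values work for Q in column 3 (Q + E ≡ P (mod 10), carry-in 1); try Q=0. So Q=0.
Step 7. [col 3: Q + E ≡ P (mod 10)] in column 3 we have Q+E≡P with carry-in 1; given Q=0, P=6 and digits 0,1,2,6,7,9 already taken and all letters distinct, that pins E to 5 ⇒ E=5.
Step 8. [col 5: L + P ≡ X (mod 10)] column 5 reads L+P+carry(0)=X with L=7, P=6; with digits 0,1,2,5,6,7,9 already taken and all letters distinct, the only value for X is 3 ⇒ X=3.
Step 9. [col 6: E + K ≡ B (mod 10)] from column 6 (E=5, carry-in 1, digits 0,1,2,3,5,6,7,9 already taken and all letters distinct): K must equal 8. So K=8.
Step 10. [col 6: E + K ≡ B (mod 10)] column 6: given E=5, K=8, carry-in 1, and digits 0,1,2,3,5,6,7,8,9 already taken and all letters distinct, E+K≡B (mod 10) forces B=4, so B=4.

Answer: B=4, E=5, I=2, K=8, L=7, P=6, Q=0, U=9, V=1, X=3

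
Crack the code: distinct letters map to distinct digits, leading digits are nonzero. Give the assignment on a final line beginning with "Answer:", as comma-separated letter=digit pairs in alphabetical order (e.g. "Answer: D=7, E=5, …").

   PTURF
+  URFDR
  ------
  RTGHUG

Step 1. [col 1: F + R ≡ G (mod 10)] G=4 is one option consistent with column 1 (F + R ≡ G (mod 10), carry-in 0) — take it, so G=4.
Step 2. [col 1: F + R ≡ G (mod 10)] several values work for R in column 1 (F + R ≡ G (mod 10), carry-in 0); try R=1. So R=1.
Step 3. [col 1: F + R ≡ G (mod 10)] in column 1 we have F+R≡G with carry-in 0; given R=1, G=4 and digits 1,4 already taken and all letters distinct, that pins F to 3 ⇒ F=3.
Step 4. [col 2: R + D ≡ U (mod 10)] column 2 (R + D ≡ U (mod 10), carry-in 0) doesn't pin D yet; pick D=6 and continue, so D=6.
Step 5. [col 2: R + D ≡ U (mod 10)] column 2: given R=1, D=6, carry-in 0, and digits 1,3,4,6 already taken and all letters distinct, R+D≡U (mod 10) forces U=7, so U=7.
Step 6. [col 3: U + F ≡ H (mod 10)] in column 3 we have U+F≡H with carry-in 0; given U=7, F=3 and digits 1,3,4,6,7 already taken and all letters distinct, that pins H to 0 ⇒ H=0.
Step 7. [col 4: T + R ≡ G (mod 10)] from column 4 (R=1, G=4, carry-in 1, digits 0,1,3,4,6,7 already taken and all letters distinct): T must equal 2. So T=2.
Step 8. [col 5: P + U ≡ T (mod 10)] in column 5 we have P+U≡T with carry-in 0; given U=7, T=2 and digits 0,1,2,3,4,6,7 already taken and all letters distinct, that pins P to 5. So P=5.

Answer: D=6, F=3, G=4, H=0, P=5, R=1, T=2, U=7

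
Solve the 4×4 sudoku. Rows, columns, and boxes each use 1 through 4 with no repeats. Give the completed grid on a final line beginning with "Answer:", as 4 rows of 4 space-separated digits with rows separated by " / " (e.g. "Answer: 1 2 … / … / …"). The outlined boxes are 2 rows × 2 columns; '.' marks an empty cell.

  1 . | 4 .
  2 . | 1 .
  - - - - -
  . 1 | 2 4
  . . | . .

Step 1. [r1c2∈{3}] nothing but 3 survives at r1c2 ⇒ r1c2=3.
Step 2. [r4c3∈{3}] only 3 remains possible at r4c3, so r4c3=3.
Step 3. [r2c2∈{4}] r2c2's peers cover all but 4 ⇒ r2c2=4.
Step 4. [r2c4∈{3}] r2c4 is down to just 3, so r2c4=3.
Step 5. [r4c1∈{4}] only 4 remains possible at r4c1. So r4c1=4.
Step 6. [r4c2∈{2}] r4c2 has the single candidate 2 ⇒ r4c2=2.
Step 7. [r1c4∈{2}] r1c4 has the single candidate 2 ⇒ r1c4=2.
Step 8. [r3c1∈{3}] only 3 remains possible at r3c1, so r3c1=3.
Step 9. [r4c4∈{1}] r4c4 is down to just 1 ⇒ r4c4=1.

Answer: 1 3 4 2 / 2 4 1 3 / 3 1 2 4 / 4 2 3 1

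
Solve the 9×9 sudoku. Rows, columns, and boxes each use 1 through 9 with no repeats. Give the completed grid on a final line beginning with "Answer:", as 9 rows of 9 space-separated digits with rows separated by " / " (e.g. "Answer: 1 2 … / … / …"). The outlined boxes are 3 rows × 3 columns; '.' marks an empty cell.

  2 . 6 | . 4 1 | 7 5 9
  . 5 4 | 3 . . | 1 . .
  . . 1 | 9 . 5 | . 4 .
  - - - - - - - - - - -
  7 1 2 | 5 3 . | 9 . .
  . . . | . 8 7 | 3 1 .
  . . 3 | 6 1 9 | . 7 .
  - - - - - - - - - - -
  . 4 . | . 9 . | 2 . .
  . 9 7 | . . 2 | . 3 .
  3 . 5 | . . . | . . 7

Step 1. [r9c5∈{6}] r9c5 is down to just 6. So r9c5=6.
Step 2. [r3c1∈{8}] r3c1 has the single candidate 8 ⇒ r3c1=8.
Step 3. [r7c9∈{1,5,6,8}] across row 7, 5 lands solely at r7c9, so r7c9=5.
Step 4. [r8c9∈{1,4,6,8}] col 9 places 1 nowhere but r8c9 ⇒ r8c9=1.
Step 5. [r2c8∈{2,6,8}] col 8 places 2 nowhere but r2c8, so r2c8=2.
Step 6. [r2c9∈{6,8}] in box 3, 8 fits only at r2c9, so r2c9=8.
Step 7. [r5c1∈{4,5,6,9}] across row 5, 5 lands solely at r5c1 ⇒ r5c1=5.
Step 8. [r7c3∈{8}] nothing but 8 survives at r7c3, so r7c3=8.
Step 9. [r9c6∈{4,8}] across col 6, 8 lands solely at r9c6 ⇒ r9c6=8.
Step 10. [r9c7∈{4}] only 4 remains possible at r9c7, so r9c7=4.
Step 11. [r7c8∈{6}] only 6 remains possible at r7c8, so r7c8=6.
Step 12. [r4c9∈{4,6}] row 4 places 6 nowhere but r4c9 ⇒ r4c9=6.
Step 13. [r3c2∈{3,7}] in col 2, 7 fits only at r3c2, so r3c2=7.
Step 14. [r6c9∈{2,4}] r6c9 is the only open cell in row 6 admitting 2. So r6c9=2.
Step 15. [r4c6∈{4}] r4c6's peers cover all but 4. So r4c6=4.
Step 16. [r4c8∈{8}] r4c8 is down to just 8 ⇒ r4c8=8.
Step 17. [r7c1∈{1}] r7c1's peers cover all but 1. So r7c1=1.
Step 18. [r1c2∈{3}] nothing but 3 survives at r1c2 ⇒ r1c2=3.
Step 19. [r7c6∈{3}] r7c6's peers cover all but 3 ⇒ r7c6=3.
Step 20. [r9c2∈{2}] nothing but 2 survives at r9c2 ⇒ r9c2=2.
Step 21. [r2c5∈{7}] nothing but 7 survives at r2c5, so r2c5=7.
Step 22. [r6c1∈{4}] nothing but 4 survives at r6c1 ⇒ r6c1=4.
Step 23. [r8c5∈{5}] r8c5 has the single candidate 5. So r8c5=5.
Step 24. [r1c4∈{8}] r1c4's peers cover all but 8. So r1c4=8.
Step 25. [r5c4∈{2}] r5c4 has the single candidate 2, so r5c4=2.
Step 26. [r2c6∈{6}] r2c6's peers cover all but 6. So r2c6=6.
Step 27. [r5c2∈{6}] only 6 remains possible at r5c2. So r5c2=6.
Step 28. [r3c9∈{3}] r3c9 has the single candidate 3, so r3c9=3.
Step 29. [r8c1∈{6}] r8c1 has the single candidate 6, so r8c1=6.
Step 30. [r2c1∈{9}] only 9 remains possible at r2c1, so r2c1=9.
Step 31. [r3c5∈{2}] r3c5 is down to just 2. So r3c5=2.
Step 32. [r3c7∈{6}] nothing but 6 survives at r3c7 ⇒ r3c7=6.
Step 33. [r7c4∈{7}] r7c4's peers cover all but 7, so r7c4=7.
Step 34. [r8c7∈{8}] nothing but 8 survives at r8c7. So r8c7=8.
Step 35. [r5c3∈{9}] r5c3 has the single candidate 9. So r5c3=9.
Step 36. [r9c8∈{9}] nothing but 9 survives at r9c8, so r9c8=9.
Step 37. [r6c2∈{8}] r6c2 is down to just 8. So r6c2=8.
Step 38. [r5c9∈{4}] nothing but 4 survives at r5c9, so r5c9=4.
Step 39. [r9c4∈{1}] only 1 remains possible at r9c4. So r9c4=1.
Step 40. [r8c4∈{4}] only 4 remains possible at r8c4. So r8c4=4.
Step 41. [r6c7∈{5}] r6c7 is down to just 5 ⇒ r6c7=5.

Answer: 2 3 6 8 4 1 7 5 9 / 9 5 4 3 7 6 1 2 8 / 8 7 1 9 2 5 6 4 3 / 7 1 2 5 3 4 9 8 6 / 5 6 9 2 8 7 3 1 4 / 4 8 3 6 1 9 5 7 2 / 1 4 8 7 9 3 2 6 5 / 6 9 7 4 5 2 8 3 1 / 3 2 5 1 6 8 4 9 7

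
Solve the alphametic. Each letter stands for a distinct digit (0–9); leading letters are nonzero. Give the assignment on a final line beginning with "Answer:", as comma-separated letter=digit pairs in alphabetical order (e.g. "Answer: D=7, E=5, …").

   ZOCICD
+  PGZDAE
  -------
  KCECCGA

Step 1. [col 1: D + E ≡ A (mod 10)] A=2 is one option consistent with column 1 (D + E ≡ A (mod 10), carry-in 0) — take it ⇒ A=2.
Step 2. [col 1: D + E ≡ A (mod 10)] no forcing yet in column 1 (carry-in 0); E=7 is free and consistent — try it. So E=7.
Step 3. [K] the sum has 7 digits but both addends have 6; that extra leading digit K is the final carry, namely 1. So K=1.
Step 4. [col 1: D + E ≡ A (mod 10)] column 1: given E=7, A=2, carry-in 0, and digits 1,2,7 already taken and all letters distinct, D+E≡A (mod 10) forces D=5. So D=5.
Step 5. [col 2: C + A ≡ G (mod 10)] several values work for C in column 2 (C + A ≡ G (mod 10), carry-in 1); try C=3 ⇒ C=3.
Step 6. [col 2: C + A ≡ G (mod 10)] in column 2 we have C+A≡G with carry-in 1; given C=3, A=2 and digits 1,2,3,5,7 already taken and all letters distinct, that pins G to 6, so G=6.
Step 7. [col 3: I + D ≡ C (mod 10)] from column 3 (D=5, C=3, carry-in 0, digits 1,2,3,5,6,7 already taken and all letters distinct): I must equal 8 ⇒ I=8.
Step 8. [col 4: C + Z ≡ C (mod 10)] column 4 reads C+Z+carry(1)=C with C=3; with digits 1,2,3,5,6,7,8 already taken and all letters distinct, the only value for Z is 9 ⇒ Z=9.
Step 9. [col 5: O + G ≡ E (mod 10)] from column 5 (G=6, E=7, carry-in 1, digits 1,2,3,5,6,7,8,9 already taken and all letters distinct): O must equal 0. So O=0.
Step 10. [col 6: Z + P ≡ C (mod 10)] column 6: given Z=9, C=3, carry-in 0, and digits 0,1,2,3,5,6,7,8,9 already taken and all letters distinct, Z+P≡C (mod 10) forces P=4 ⇒ P=4.

Answer: A=2, C=3, D=5, E=7, G=6, I=8, K=1, O=0, P=4, Z=9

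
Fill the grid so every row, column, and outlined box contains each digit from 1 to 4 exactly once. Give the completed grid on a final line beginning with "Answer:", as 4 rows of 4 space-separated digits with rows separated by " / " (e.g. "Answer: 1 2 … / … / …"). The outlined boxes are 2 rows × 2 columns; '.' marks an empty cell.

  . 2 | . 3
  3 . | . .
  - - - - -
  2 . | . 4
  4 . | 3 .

Step 1. [r3c3∈{1}] nothing but 1 survives at r3c3 ⇒ r3c3=1.
Step 2. [r2c3∈{2,4}] 2 has one home in col 3: r2c3, so r2c3=2.
Step 3. [r2c4∈{1}] nothing but 1 survives at r2c4. So r2c4=1.
Step 4. [r1c3∈{4}] r1c3 is down to just 4, so r1c3=4.
Step 5. [r2c2∈{4}] nothing but 4 survives at r2c2. So r2c2=4.
Step 6. [r4c2∈{1}] r4c2 is down to just 1, so r4c2=1.
Step 7. [r1c1∈{1}] nothing but 1 survives at r1c1 ⇒ r1c1=1.
Step 8. [r3c2∈{3}] r3c2's peers cover all but 3. So r3c2=3.
Step 9. [r4c4∈{2}] r4c4 has the single candidate 2, so r4c4=2.

Answer: 1 2 4 3 / 3 4 2 1 / 2 3 1 4 / 4 1 3 2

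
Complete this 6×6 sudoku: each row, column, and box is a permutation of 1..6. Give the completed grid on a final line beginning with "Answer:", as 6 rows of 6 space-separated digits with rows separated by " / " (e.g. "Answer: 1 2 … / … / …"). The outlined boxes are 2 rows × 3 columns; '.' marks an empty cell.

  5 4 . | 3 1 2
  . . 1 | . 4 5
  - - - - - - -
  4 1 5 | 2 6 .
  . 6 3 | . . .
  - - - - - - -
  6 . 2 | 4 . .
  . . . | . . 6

Step 1. [r4c5∈{5}] nothing but 5 survives at r4c5. So r4c5=5.
Step 2. [r5c6∈{1,3}] r5c6 is the only open cell in row 5 admitting 1, so r5c6=1.
Step 3. [r5c2∈{3,5}] row 5 places 5 nowhere but r5c2. So r5c2=5.
Step 4. [r6c2∈{3}] r6c2's peers cover all but 3. So r6c2=3.
Step 5. [r2c2∈{2}] r2c2's peers cover all but 2 ⇒ r2c2=2.
Step 6. [r4c4∈{1}] only 1 remains possible at r4c4, so r4c4=1.
Step 7. [r4c1∈{2}] nothing but 2 survives at r4c1, so r4c1=2.
Step 8. [r6c4∈{5}] only 5 remains possible at r6c4, so r6c4=5.
Step 9. [r6c5∈{2}] nothing but 2 survives at r6c5, so r6c5=2.
Step 10. [r3c6∈{3}] only 3 remains possible at r3c6 ⇒ r3c6=3.
Step 11. [r2c1∈{3}] nothing but 3 survives at r2c1 ⇒ r2c1=3.
Step 12. [r4c6∈{4}] r4c6's peers cover all but 4, so r4c6=4.
Step 13. [r1c3∈{6}] r1c3 is down to just 6, so r1c3=6.
Step 14. [r2c4∈{6}] nothing but 6 survives at r2c4. So r2c4=6.
Step 15. [r6c3∈{4}] only 4 remains possible at r6c3 ⇒ r6c3=4.
Step 16. [r6c1∈{1}] nothing but 1 survives at r6c1, so r6c1=1.
Step 17. [r5c5∈{3}] only 3 remains possible at r5c5 ⇒ r5c5=3.

Answer: 5 4 6 3 1 2 / 3 2 1 6 4 5 / 4 1 5 2 6 3 / 2 6 3 1 5 4 / 6 5 2 4 3 1 / 1 3 4 5 2 6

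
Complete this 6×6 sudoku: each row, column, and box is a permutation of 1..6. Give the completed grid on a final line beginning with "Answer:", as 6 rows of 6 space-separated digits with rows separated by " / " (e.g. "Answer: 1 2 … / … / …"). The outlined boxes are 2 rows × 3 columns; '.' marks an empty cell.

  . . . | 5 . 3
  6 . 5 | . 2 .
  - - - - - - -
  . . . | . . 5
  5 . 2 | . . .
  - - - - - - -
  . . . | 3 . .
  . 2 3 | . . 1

Step 1. [r6c1∈{4}] r6c1 has the single candidate 4. So r6c1=4.
Step 2. [r1c5∈{1,4,6}] in row 1, 6 fits only at r1c5. So r1c5=6.
Step 3. [r3c1∈{1,3}] in col 1, 3 fits only at r3c1. So r3c1=3.
Step 4. [r2c6∈{4}] r2c6's peers cover all but 4 ⇒ r2c6=4.
Step 5. [r4c6∈{6}] r4c6's peers cover all but 6, so r4c6=6.
Step 6. [r5c5∈{4,5}] 4 has one home in row 5: r5c5. So r5c5=4.
Step 7. [r3c5∈{1}] only 1 remains possible at r3c5. So r3c5=1.
Step 8. [r4c2∈{1,4}] r4c2 is the only open cell in row 4 admitting 1. So r4c2=1.
Step 9. [r5c1∈{1}] nothing but 1 survives at r5c1, so r5c1=1.
Step 10. [r1c2∈{4}] nothing but 4 survives at r1c2 ⇒ r1c2=4.
Step 11. [r3c2∈{6}] nothing but 6 survives at r3c2. So r3c2=6.
Step 12. [r4c4∈{4}] nothing but 4 survives at r4c4, so r4c4=4.
Step 13. [r3c4∈{2}] r3c4's peers cover all but 2 ⇒ r3c4=2.
Step 14. [r5c6∈{2}] nothing but 2 survives at r5c6 ⇒ r5c6=2.
Step 15. [r5c2∈{5}] nothing but 5 survives at r5c2. So r5c2=5.
Step 16. [r3c3∈{4}] r3c3 has the single candidate 4, so r3c3=4.
Step 17. [r1c3∈{1}] only 1 remains possible at r1c3, so r1c3=1.
Step 18. [r6c4∈{6}] nothing but 6 survives at r6c4, so r6c4=6.
Step 19. [r4c5∈{3}] r4c5 has the single candidate 3 ⇒ r4c5=3.
Step 20. [r5c3∈{6}] only 6 remains possible at r5c3, so r5c3=6.
Step 21. [r2c4∈{1}] r2c4 is down to just 1 ⇒ r2c4=1.
Step 22. [r6c5∈{5}] r6c5 has the single candidate 5 ⇒ r6c5=5.
Step 23. [r2c2∈{3}] nothing but 3 survives at r2c2 ⇒ r2c2=3.
Step 24. [r1c1∈{2}] r1c1 has the single candidate 2 ⇒ r1c1=2.

Answer: 2 4 1 5 6 3 / 6 3 5 1 2 4 / 3 6 4 2 1 5 / 5 1 2 4 3 6 / 1 5 6 3 4 2 / 4 2 3 6 5 1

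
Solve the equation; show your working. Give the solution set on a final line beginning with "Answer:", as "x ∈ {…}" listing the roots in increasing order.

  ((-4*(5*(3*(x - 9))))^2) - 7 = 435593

Step 1. [((-4*(5*(3*(x - 9))))^2) - 7 = 435593] add 7: x sits inside (… - 7), so sub: (-4*(5*(3*(x - 9))))^2 = 435600.
Step 2. [(-4*(5*(3*(x - 9))))^2 = 435600] √ both sides: 435600 ≥ 0 gives two branches ⇒ sqrt: -4*(5*(3*(x - 9))) = 660 or -660.
Step 3. [-4*(5*(3*(x - 9))) = 660 or -660] -4 out front; divide by -4, so div: 5*(3*(x - 9)) = -165 or 165.
Step 4. [5*(3*(x - 9)) = -165 or 165] leading coefficient 5: divide by 5 ⇒ div: 3*(x - 9) = -33 or 33.
Step 5. [3*(x - 9) = -33 or 33] LHS = 3·(…); ÷3 both sides ⇒ div: x - 9 = -11 or 11.
Step 6. [x - 9 = -11 or 11] add 9: x sits inside (… - 9). So sub: x = -2 or 20.

Answer: x ∈ {-2, 20}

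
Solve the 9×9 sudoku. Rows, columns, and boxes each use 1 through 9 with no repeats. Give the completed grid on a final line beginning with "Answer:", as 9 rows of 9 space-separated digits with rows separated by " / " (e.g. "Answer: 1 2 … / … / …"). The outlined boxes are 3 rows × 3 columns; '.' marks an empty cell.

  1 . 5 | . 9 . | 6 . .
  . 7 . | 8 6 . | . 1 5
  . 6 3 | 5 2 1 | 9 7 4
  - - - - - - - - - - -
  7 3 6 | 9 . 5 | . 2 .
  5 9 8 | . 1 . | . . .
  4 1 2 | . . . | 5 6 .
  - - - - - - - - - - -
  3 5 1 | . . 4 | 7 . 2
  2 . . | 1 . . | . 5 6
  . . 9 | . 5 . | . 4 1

Step 1. [r2c6∈{3}] nothing but 3 survives at r2c6, so r2c6=3.
Step 2. [r7c5∈{8}] only 8 remains possible at r7c5, so r7c5=8.
Step 3. [r5c8∈{3}] r5c8's peers cover all but 3 ⇒ r5c8=3.
Step 4. [r1c6∈{7}] only 7 remains possible at r1c6. So r1c6=7.
Step 5. [r9c4∈{2,3,6,7}] across row 9, 7 lands solely at r9c4. So r9c4=7.
Step 6. [r9c2∈{8}] only 8 remains possible at r9c2. So r9c2=8.
Step 7. [r4c9∈{8}] only 8 remains possible at r4c9. So r4c9=8.
Step 8. [r5c4∈{2,4,6}] col 4 places 2 nowhere but r5c4 ⇒ r5c4=2.
Step 9. [r6c5∈{3,7}] 7 has one home in col 5: r6c5 ⇒ r6c5=7.
Step 10. [r8c2∈{4}] nothing but 4 survives at r8c2. So r8c2=4.
Step 11. [r9c7∈{3}] r9c7 has the single candidate 3. So r9c7=3.
Step 12. [r9c1∈{6}] r9c1 is down to just 6. So r9c1=6.
Step 13. [r4c5∈{4}] nothing but 4 survives at r4c5. So r4c5=4.
Step 14. [r2c1∈{9}] r2c1 is down to just 9 ⇒ r2c1=9.
Step 15. [r1c9∈{3}] r1c9's peers cover all but 3 ⇒ r1c9=3.
Step 16. [r8c6∈{9}] nothing but 9 survives at r8c6 ⇒ r8c6=9.
Step 17. [r5c6∈{6}] r5c6's peers cover all but 6, so r5c6=6.
Step 18. [r1c2∈{2}] nothing but 2 survives at r1c2 ⇒ r1c2=2.
Step 19. [r2c3∈{4}] r2c3 is down to just 4 ⇒ r2c3=4.
Step 20. [r4c7∈{1}] r4c7 has the single candidate 1 ⇒ r4c7=1.
Step 21. [r5c7∈{4}] nothing but 4 survives at r5c7 ⇒ r5c7=4.
Step 22. [r1c4∈{4}] r1c4 has the single candidate 4, so r1c4=4.
Step 23. [r8c3∈{7}] r8c3 is down to just 7, so r8c3=7.
Step 24. [r9c6∈{2}] r9c6 is down to just 2, so r9c6=2.
Step 25. [r6c6∈{8}] r6c6's peers cover all but 8. So r6c6=8.
Step 26. [r6c4∈{3}] only 3 remains possible at r6c4. So r6c4=3.
Step 27. [r2c7∈{2}] r2c7's peers cover all but 2. So r2c7=2.
Step 28. [r5c9∈{7}] nothing but 7 survives at r5c9, so r5c9=7.
Step 29. [r7c4∈{6}] only 6 remains possible at r7c4 ⇒ r7c4=6.
Step 30. [r6c9∈{9}] r6c9 is down to just 9 ⇒ r6c9=9.
Step 31. [r3c1∈{8}] only 8 remains possible at r3c1 ⇒ r3c1=8.
Step 32. [r8c7∈{8}] only 8 remains possible at r8c7. So r8c7=8.
Step 33. [r7c8∈{9}] r7c8's peers cover all but 9. So r7c8=9.
Step 34. [r1c8∈{8}] nothing but 8 survives at r1c8 ⇒ r1c8=8.
Step 35. [r8c5∈{3}] r8c5's peers cover all but 3. So r8c5=3.

Answer: 1 2 5 4 9 7 6 8 3 / 9 7 4 8 6 3 2 1 5 / 8 6 3 5 2 1 9 7 4 / 7 3 6 9 4 5 1 2 8 / 5 9 8 2 1 6 4 3 7 / 4 1 2 3 7 8 5 6 9 / 3 5 1 6 8 4 7 9 2 / 2 4 7 1 3 9 8 5 6 / 6 8 9 7 5 2 3 4 1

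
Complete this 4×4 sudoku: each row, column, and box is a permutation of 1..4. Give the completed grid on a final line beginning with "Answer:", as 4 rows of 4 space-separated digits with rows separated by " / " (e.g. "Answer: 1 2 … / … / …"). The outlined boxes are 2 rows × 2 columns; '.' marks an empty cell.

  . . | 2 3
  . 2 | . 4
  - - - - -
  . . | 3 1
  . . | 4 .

Step 1. [r4c2∈{1,3}] r4c2 is the only open cell in col 2 admitting 3 ⇒ r4c2=3.
Step 2. [r4c1∈{1,2}] across row 4, 1 lands solely at r4c1, so r4c1=1.
Step 3. [r1c1∈{4}] r1c1 has the single candidate 4 ⇒ r1c1=4.
Step 4. [r3c1∈{2}] nothing but 2 survives at r3c1. So r3c1=2.
Step 5. [r2c1∈{3}] r2c1 has the single candidate 3 ⇒ r2c1=3.
Step 6. [r4c4∈{2}] nothing but 2 survives at r4c4. So r4c4=2.
Step 7. [r3c2∈{4}] r3c2 has the single candidate 4. So r3c2=4.
Step 8. [r2c3∈{1}] r2c3 has the single candidate 1 ⇒ r2c3=1.
Step 9. [r1c2∈{1}] only 1 remains possible at r1c2 ⇒ r1c2=1.

Answer: 4 1 2 3 / 3 2 1 4 / 2 4 3 1 / 1 3 4 2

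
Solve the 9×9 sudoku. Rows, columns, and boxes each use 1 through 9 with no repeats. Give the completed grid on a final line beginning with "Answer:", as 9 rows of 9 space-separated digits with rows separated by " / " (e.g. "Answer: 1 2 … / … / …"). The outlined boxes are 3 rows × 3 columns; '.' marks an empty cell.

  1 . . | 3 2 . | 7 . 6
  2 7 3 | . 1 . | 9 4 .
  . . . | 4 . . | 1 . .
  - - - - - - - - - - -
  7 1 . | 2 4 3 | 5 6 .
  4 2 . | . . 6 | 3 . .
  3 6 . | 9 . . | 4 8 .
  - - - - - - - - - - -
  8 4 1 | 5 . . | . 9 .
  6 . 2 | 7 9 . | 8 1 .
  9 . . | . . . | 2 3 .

Step 1. [r3c1∈{5}] r3c1 has the single candidate 5 ⇒ r3c1=5.
Step 2. [r4c3∈{8,9}] in row 4, 8 fits only at r4c3 ⇒ r4c3=8.
Step 3. [r5c3∈{5,9}] r5c3 is the only open cell in box 4 admitting 9 ⇒ r5c3=9.
Step 4. [r5c5∈{5,7,8}] across row 5, 5 lands solely at r5c5. So r5c5=5.
Step 5. [r2c4∈{6,8}] row 2 places 6 nowhere but r2c4. So r2c4=6.
Step 6. [r7c9∈{7}] r7c9 has the single candidate 7 ⇒ r7c9=7.
Step 7. [r9c2∈{5}] nothing but 5 survives at r9c2 ⇒ r9c2=5.
Step 8. [r5c4∈{1,8}] across row 5, 8 lands solely at r5c4, so r5c4=8.
Step 9. [r6c6∈{1,7}] 1 has one home in box 5: r6c6. So r6c6=1.
Step 10. [r3c6∈{7,8,9}] r3c6 is the only open cell in col 6 admitting 7. So r3c6=7.
Step 11. [r3c5∈{8}] nothing but 8 survives at r3c5 ⇒ r3c5=8.
Step 12. [r1c6∈{5,9}] r1c6 is the only open cell in col 6 admitting 9, so r1c6=9.
Step 13. [r8c9∈{4,5}] in row 8, 5 fits only at r8c9, so r8c9=5.
Step 14. [r3c9∈{2,3}] 3 has one home in row 3: r3c9, so r3c9=3.
Step 15. [r7c5∈{3,6}] in row 7, 3 fits only at r7c5 ⇒ r7c5=3.
Step 16. [r9c6∈{4,8}] r9c6 is the only open cell in row 9 admitting 8. So r9c6=8.
Step 17. [r9c9∈{4}] only 4 remains possible at r9c9. So r9c9=4.
Step 18. [r3c8∈{2}] nothing but 2 survives at r3c8. So r3c8=2.
Step 19. [r4c9∈{9}] only 9 remains possible at r4c9, so r4c9=9.
Step 20. [r3c2∈{9}] r3c2 has the single candidate 9 ⇒ r3c2=9.
Step 21. [r9c4∈{1}] only 1 remains possible at r9c4 ⇒ r9c4=1.
Step 22. [r5c8∈{7}] r5c8 has the single candidate 7. So r5c8=7.
Step 23. [r6c9∈{2}] r6c9's peers cover all but 2, so r6c9=2.
Step 24. [r1c3∈{4}] r1c3's peers cover all but 4, so r1c3=4.
Step 25. [r2c9∈{8}] only 8 remains possible at r2c9. So r2c9=8.
Step 26. [r8c2∈{3}] nothing but 3 survives at r8c2 ⇒ r8c2=3.
Step 27. [r1c2∈{8}] r1c2 has the single candidate 8, so r1c2=8.
Step 28. [r1c8∈{5}] only 5 remains possible at r1c8. So r1c8=5.
Step 29. [r6c5∈{7}] r6c5 has the single candidate 7, so r6c5=7.
Step 30. [r7c7∈{6}] r7c7 is down to just 6 ⇒ r7c7=6.
Step 31. [r9c5∈{6}] only 6 remains possible at r9c5 ⇒ r9c5=6.
Step 32. [r6c3∈{5}] only 5 remains possible at r6c3. So r6c3=5.
Step 33. [r9c3∈{7}] r9c3 is down to just 7 ⇒ r9c3=7.
Step 34. [r3c3∈{6}] r3c3 is down to just 6 ⇒ r3c3=6.
Step 35. [r8c6∈{4}] only 4 remains possible at r8c6 ⇒ r8c6=4.
Step 36. [r5c9∈{1}] r5c9 is down to just 1, so r5c9=1.
Step 37. [r7c6∈{2}] only 2 remains possible at r7c6, so r7c6=2.
Step 38. [r2c6∈{5}] r2c6 is down to just 5 ⇒ r2c6=5.

Answer: 1 8 4 3 2 9 7 5 6 / 2 7 3 6 1 5 9 4 8 / 5 9 6 4 8 7 1 2 3 / 7 1 8 2 4 3 5 6 9 / 4 2 9 8 5 6 3 7 1 / 3 6 5 9 7 1 4 8 2 / 8 4 1 5 3 2 6 9 7 / 6 3 2 7 9 4 8 1 5 / 9 5 7 1 6 8 2 3 4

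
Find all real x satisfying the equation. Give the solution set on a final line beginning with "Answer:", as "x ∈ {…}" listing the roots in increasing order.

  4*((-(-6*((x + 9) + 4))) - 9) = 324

Step 1. [4*((-(-6*((x + 9) + 4))) - 9) = 324] LHS = 4·(…); ÷4 both sides ⇒ div: (-(-6*((x + 9) + 4))) - 9 = 81.
Step 2. [(-(-6*((x + 9) + 4))) - 9 = 81] 9 comes off first (add 9) ⇒ sub: -(-6*((x + 9) + 4)) = 90.
Step 3. [-(-6*((x + 9) + 4)) = 90] flip signs both sides, so neg: -6*((x + 9) + 4) = -90.
Step 4. [-6*((x + 9) + 4) = -90] -6·(inner) — divide through by -6, so div: (x + 9) + 4 = 15.
Step 5. [(x + 9) + 4 = 15] peel the +4: subtract 4 from each side, so sub: x + 9 = 11.
Step 6. [x + 9 = 11] peel the +9: subtract 9 from each side. So sub: x = 2.

Answer: x ∈ {2}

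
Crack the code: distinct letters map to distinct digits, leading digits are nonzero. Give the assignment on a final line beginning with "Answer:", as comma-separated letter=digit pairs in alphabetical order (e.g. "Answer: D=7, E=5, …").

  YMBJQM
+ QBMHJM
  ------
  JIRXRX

Step 1. [col 1: M + M ≡ X (mod 10)] column 1 (M + M ≡ X (mod 10), carry-in 0) doesn't pin X yet; pick X=0 and continue, so X=0.
Step 2. [col 1: M + M ≡ X (mod 10)] column 1 reads M+M+carry(0)=X with X=0; with digits 0 already taken and all letters distinct, the only value for M is 5, so M=5.
Step 3. [col 2: Q + J ≡ R (mod 10)] R=8 is one option consistent with column 2 (Q + J ≡ R (mod 10), carry-in 1) — take it. So R=8.
Step 4. [col 2: Q + J ≡ R (mod 10)] J=4 is one option consistent with column 2 (Q + J ≡ R (mod 10), carry-in 1) — take it. So J=4.
Step 5. [col 2: Q + J ≡ R (mod 10)] column 2 reads Q+J+carry(1)=R with J=4, R=8; with digits 0,4,5,8 already taken and all letters distinct, the only value for Q is 3, so Q=3.
Step 6. [col 3: J + H ≡ X (mod 10)] in column 3 we have J+H≡X with carry-in 0; given J=4, X=0 and digits 0,3,4,5,8 already taken and all letters distinct, that pins H to 6, so H=6.
Step 7. [col 4: B + M ≡ R (mod 10)] column 4: given M=5, R=8, carry-in 1, and digits 0,3,4,5,6,8 already taken and all letters distinct, B+M≡R (mod 10) forces B=2, so B=2.
Step 8. [col 5: M + B ≡ I (mod 10)] column 5 reads M+B+carry(0)=I with M=5, B=2; with digits 0,2,3,4,5,6,8 already taken and all letters distinct, the only value for I is 7, so I=7.
Step 9. [col 6: Y + Q ≡ J (mod 10)] from column 6 (Q=3, J=4, carry-in 0, digits 0,2,3,4,5,6,7,8 already taken and all letters distinct): Y must equal 1. So Y=1.

Answer: B=2, H=6, I=7, J=4, M=5, Q=3, R=8, X=0, Y=1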